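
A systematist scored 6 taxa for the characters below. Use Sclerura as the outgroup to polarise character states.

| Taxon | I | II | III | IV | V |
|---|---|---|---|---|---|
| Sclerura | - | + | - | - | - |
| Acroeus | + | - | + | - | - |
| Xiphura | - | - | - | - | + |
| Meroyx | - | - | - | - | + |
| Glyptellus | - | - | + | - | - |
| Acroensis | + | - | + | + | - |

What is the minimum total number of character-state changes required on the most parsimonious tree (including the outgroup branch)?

Character polarity is set by the outgroup: the derived state is whichever differs from the outgroup's state, so for II the derived state is '-', and for the remaining characters it is '+'.
Only Acroensis and Acroeus show the derived state '+' for I, supporting them as a clade.
All ingroup taxa share the derived state '-' for II; it defines the ingroup but does not resolve relationships within it.
III: derived state '+' in Acroensis, Acroeus, and Glyptellus only — synapomorphy for {Acroensis, Acroeus, Glyptellus}.
IV: derived state '+' in Acroensis only — an autapomorphy, so it tells us nothing about relationships among taxa.
Only Meroyx and Xiphura show the derived state '+' for V, supporting them as a clade.
Most parsimonious ingroup topology: (((Acroeus,Acroensis),Glyptellus),(Xiphura,Meroyx)).
Changes per character on this tree: I: 1; II: 1; III: 1; IV: 1; V: 1.
Total = 5.

5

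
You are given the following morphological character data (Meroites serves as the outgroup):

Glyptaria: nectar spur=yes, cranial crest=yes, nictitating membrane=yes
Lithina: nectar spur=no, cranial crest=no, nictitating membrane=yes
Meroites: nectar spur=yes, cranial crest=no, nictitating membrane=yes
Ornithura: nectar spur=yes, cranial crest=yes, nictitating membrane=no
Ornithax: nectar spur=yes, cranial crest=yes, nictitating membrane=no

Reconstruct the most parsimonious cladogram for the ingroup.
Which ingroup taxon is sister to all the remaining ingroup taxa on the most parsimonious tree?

Lithina

Character polarity is set by the outgroup: the derived state is whichever differs from the outgroup's state, so for nectar spur, nictitating membrane the derived state is 'no', and for the remaining characters it is 'yes'.
nectar spur: derived state 'no' in Lithina only — an autapomorphy, so it tells us nothing about relationships among taxa.
Only Glyptaria, Ornithax, and Ornithura show the derived state 'yes' for cranial crest, supporting them as a clade.
nictitating membrane: derived state 'no' in Ornithax and Ornithura only — synapomorphy for {Ornithax, Ornithura}.
Most parsimonious ingroup topology: ((Glyptaria,(Ornithura,Ornithax)),Lithina).
Lithina is sister to the clade containing all other ingroup taxa, so it is the earliest-diverging (most basal) ingroup lineage.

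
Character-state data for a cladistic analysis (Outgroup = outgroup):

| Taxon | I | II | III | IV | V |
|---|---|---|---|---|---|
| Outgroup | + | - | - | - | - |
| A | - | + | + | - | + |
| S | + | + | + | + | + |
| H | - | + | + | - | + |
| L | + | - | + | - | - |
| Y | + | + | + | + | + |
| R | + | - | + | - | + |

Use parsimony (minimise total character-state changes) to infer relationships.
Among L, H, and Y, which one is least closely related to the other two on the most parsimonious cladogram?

Character polarity is set by the outgroup: the derived state is whichever differs from the outgroup's state, so for I the derived state is '-', and for the remaining characters it is '+'.
I (derived state '-') is shared by A and H — a synapomorphy uniting that clade.
II: derived state '+' in A, H, S, and Y only — synapomorphy for {A, H, S, Y}.
All ingroup taxa share the derived state '+' for III; it defines the ingroup but does not resolve relationships within it.
Only S and Y show the derived state '+' for IV, supporting them as a clade.
Only A, H, R, S, and Y show the derived state '+' for V, supporting them as a clade.
Most parsimonious ingroup topology: ((((A,H),(S,Y)),R),L).
H and Y share a more recent common ancestor with each other than either does with L, so L is the least closely related of the three.

L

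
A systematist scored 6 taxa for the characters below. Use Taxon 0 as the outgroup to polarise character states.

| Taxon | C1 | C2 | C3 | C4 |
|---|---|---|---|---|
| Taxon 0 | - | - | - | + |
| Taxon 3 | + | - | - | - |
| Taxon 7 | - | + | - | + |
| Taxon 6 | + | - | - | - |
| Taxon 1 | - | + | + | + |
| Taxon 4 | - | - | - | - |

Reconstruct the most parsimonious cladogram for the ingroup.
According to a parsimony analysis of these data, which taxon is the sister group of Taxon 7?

Character polarity is set by the outgroup: the derived state is whichever differs from the outgroup's state, so for C4 the derived state is '-', and for the remaining characters it is '+'.
C1: derived state '+' in Taxon 3 and Taxon 6 only — synapomorphy for {Taxon 3, Taxon 6}.
Only Taxon 1 and Taxon 7 show the derived state '+' for C2, supporting them as a clade.
C3: derived state '+' in Taxon 1 only — an autapomorphy, so it tells us nothing about relationships among taxa.
Only Taxon 3, Taxon 4, and Taxon 6 show the derived state '-' for C4, supporting them as a clade.
Most parsimonious ingroup topology: (((Taxon 3,Taxon 6),Taxon 4),(Taxon 7,Taxon 1)).
Taxon 7 and Taxon 1 form a cherry on this tree, so they are sister taxa.

Taxon 1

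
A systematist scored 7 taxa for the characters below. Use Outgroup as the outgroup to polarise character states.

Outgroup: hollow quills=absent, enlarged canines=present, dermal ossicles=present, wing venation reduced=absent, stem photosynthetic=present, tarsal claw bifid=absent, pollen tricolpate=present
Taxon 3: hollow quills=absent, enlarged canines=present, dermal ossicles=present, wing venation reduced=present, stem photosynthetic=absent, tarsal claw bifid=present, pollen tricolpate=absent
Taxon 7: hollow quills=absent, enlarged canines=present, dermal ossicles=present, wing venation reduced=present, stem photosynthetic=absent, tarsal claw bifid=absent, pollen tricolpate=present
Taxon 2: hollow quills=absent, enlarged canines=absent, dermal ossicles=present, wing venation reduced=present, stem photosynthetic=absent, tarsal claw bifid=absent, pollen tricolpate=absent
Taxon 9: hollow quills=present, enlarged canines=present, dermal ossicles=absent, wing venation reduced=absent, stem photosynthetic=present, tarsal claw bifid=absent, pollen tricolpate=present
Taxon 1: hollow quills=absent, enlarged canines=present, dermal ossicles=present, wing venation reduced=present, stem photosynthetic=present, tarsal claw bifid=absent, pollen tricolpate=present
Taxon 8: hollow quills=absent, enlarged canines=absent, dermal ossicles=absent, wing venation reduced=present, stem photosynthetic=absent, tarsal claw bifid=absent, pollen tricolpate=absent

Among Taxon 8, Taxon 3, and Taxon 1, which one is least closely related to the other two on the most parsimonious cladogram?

Character polarity is set by the outgroup: the derived state is whichever differs from the outgroup's state, so for enlarged canines, dermal ossicles, stem photosynthetic, pollen tricolpate the derived state is 'absent', and for the remaining characters it is 'present'.
hollow quills (derived state 'present') is unique to Taxon 9 (autapomorphy; uninformative for grouping).
enlarged canines: derived state 'absent' in Taxon 2 and Taxon 8 only — synapomorphy for {Taxon 2, Taxon 8}.
dermal ossicles groups Taxon 8 and Taxon 9, which is incompatible with the clades supported by the remaining characters; treating it as convergent (homoplasy) costs fewer steps than any alternative tree.
Only Taxon 1, Taxon 2, Taxon 3, Taxon 7, and Taxon 8 show the derived state 'present' for wing venation reduced, supporting them as a clade.
stem photosynthetic: derived state 'absent' in Taxon 2, Taxon 3, Taxon 7, and Taxon 8 only — synapomorphy for {Taxon 2, Taxon 3, Taxon 7, Taxon 8}.
tarsal claw bifid: derived state 'present' in Taxon 3 only — an autapomorphy, so it tells us nothing about relationships among taxa.
pollen tricolpate: derived state 'absent' in Taxon 2, Taxon 3, and Taxon 8 only — synapomorphy for {Taxon 2, Taxon 3, Taxon 8}.
Most parsimonious ingroup topology: ((((Taxon 3,(Taxon 2,Taxon 8)),Taxon 7),Taxon 1),Taxon 9).
Taxon 8 and Taxon 3 share a more recent common ancestor with each other than either does with Taxon 1, so Taxon 1 is the least closely related of the three.

Taxon 1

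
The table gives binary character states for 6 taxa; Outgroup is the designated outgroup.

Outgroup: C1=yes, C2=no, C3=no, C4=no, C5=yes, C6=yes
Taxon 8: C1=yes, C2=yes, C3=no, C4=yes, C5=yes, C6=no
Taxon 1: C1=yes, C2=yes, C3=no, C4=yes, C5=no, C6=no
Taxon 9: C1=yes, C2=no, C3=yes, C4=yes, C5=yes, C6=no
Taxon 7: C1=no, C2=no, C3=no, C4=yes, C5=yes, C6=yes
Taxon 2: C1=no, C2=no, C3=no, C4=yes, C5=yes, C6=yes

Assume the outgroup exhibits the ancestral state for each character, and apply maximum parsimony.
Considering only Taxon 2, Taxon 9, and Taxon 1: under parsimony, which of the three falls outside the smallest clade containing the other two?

Character polarity is set by the outgroup: the derived state is whichever differs from the outgroup's state, so for C1, C5, C6 the derived state is 'no', and for the remaining characters it is 'yes'.
Only Taxon 2 and Taxon 7 show the derived state 'no' for C1, supporting them as a clade.
Only Taxon 1 and Taxon 8 show the derived state 'yes' for C2, supporting them as a clade.
C3 (derived state 'yes') is unique to Taxon 9 (autapomorphy; uninformative for grouping).
All ingroup taxa share the derived state 'yes' for C4; it defines the ingroup but does not resolve relationships within it.
C5 (derived state 'no') is unique to Taxon 1 (autapomorphy; uninformative for grouping).
C6 (derived state 'no') is shared by Taxon 1, Taxon 8, and Taxon 9 — a synapomorphy uniting that clade.
Most parsimonious ingroup topology: (((Taxon 8,Taxon 1),Taxon 9),(Taxon 7,Taxon 2)).
Taxon 9 and Taxon 1 share a more recent common ancestor with each other than either does with Taxon 2, so Taxon 2 is the least closely related of the three.

Taxon 2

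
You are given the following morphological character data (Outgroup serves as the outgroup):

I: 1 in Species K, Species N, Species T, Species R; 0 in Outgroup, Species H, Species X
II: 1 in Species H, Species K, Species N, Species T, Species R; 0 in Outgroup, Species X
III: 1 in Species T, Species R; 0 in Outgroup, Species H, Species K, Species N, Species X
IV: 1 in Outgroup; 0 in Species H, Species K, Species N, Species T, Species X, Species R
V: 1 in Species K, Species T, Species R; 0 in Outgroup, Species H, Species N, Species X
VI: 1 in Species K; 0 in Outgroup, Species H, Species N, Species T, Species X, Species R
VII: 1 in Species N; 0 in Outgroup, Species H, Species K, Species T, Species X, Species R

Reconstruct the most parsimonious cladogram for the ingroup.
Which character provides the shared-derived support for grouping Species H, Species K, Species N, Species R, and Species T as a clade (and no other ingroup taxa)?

Character polarity is set by the outgroup: the derived state is whichever differs from the outgroup's state, so for IV the derived state is '0', and for the remaining characters it is '1'.
I (derived state '1') is shared by Species K, Species N, Species R, and Species T — a synapomorphy uniting that clade.
Only Species H, Species K, Species N, Species R, and Species T show the derived state '1' for II, supporting them as a clade.
Only Species R and Species T show the derived state '1' for III, supporting them as a clade.
IV (derived state '0') is shared by all ingroup taxa — unites the whole ingroup.
Only Species K, Species R, and Species T show the derived state '1' for V, supporting them as a clade.
VI: derived state '1' in Species K only — an autapomorphy, so it tells us nothing about relationships among taxa.
VII: derived state '1' in Species N only — an autapomorphy, so it tells us nothing about relationships among taxa.
Most parsimonious ingroup topology: ((Species H,((Species K,(Species T,Species R)),Species N)),Species X).
The clade {Species H, Species K, Species N, Species R, Species T} is supported by II: its derived state '1' occurs in exactly those taxa and in no other taxon (including the outgroup).

II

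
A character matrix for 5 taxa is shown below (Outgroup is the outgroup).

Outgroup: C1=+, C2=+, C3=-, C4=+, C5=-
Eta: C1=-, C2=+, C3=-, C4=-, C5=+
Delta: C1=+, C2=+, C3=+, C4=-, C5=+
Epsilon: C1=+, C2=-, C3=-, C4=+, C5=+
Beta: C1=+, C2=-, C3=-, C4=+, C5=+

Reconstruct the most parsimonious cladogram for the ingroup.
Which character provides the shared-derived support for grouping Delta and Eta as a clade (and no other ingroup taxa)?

C4

Character polarity is set by the outgroup: the derived state is whichever differs from the outgroup's state, so for C1, C2, C4 the derived state is '-', and for the remaining characters it is '+'.
C1 (derived state '-') is unique to Eta (autapomorphy; uninformative for grouping).
Only Beta and Epsilon show the derived state '-' for C2, supporting them as a clade.
C3 (derived state '+') is unique to Delta (autapomorphy; uninformative for grouping).
Only Delta and Eta show the derived state '-' for C4, supporting them as a clade.
All ingroup taxa share the derived state '+' for C5; it defines the ingroup but does not resolve relationships within it.
Most parsimonious ingroup topology: ((Eta,Delta),(Epsilon,Beta)).
The clade {Delta, Eta} is supported by C4: its derived state '-' occurs in exactly those taxa and in no other taxon (including the outgroup).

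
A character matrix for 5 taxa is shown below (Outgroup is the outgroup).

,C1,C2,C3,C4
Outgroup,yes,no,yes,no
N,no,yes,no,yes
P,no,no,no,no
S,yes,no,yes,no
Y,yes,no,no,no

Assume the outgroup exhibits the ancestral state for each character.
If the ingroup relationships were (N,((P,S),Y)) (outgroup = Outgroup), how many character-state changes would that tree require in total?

Map each character onto (N,((P,S),Y)) (rooted by Outgroup) and count the minimum state changes it requires (Fitch parsimony):
C1: 2; C2: 1; C3: 2; C4: 1.
Total tree length = 6.

6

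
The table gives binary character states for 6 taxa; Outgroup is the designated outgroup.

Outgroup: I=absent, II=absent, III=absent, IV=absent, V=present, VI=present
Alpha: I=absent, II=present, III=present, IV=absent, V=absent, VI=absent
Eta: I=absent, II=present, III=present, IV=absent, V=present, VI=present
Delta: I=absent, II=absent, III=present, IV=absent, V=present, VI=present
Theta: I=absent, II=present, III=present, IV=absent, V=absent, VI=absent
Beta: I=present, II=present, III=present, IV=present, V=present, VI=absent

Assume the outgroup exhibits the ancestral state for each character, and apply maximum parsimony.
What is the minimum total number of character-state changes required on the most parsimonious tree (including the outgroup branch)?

Character polarity is set by the outgroup: the derived state is whichever differs from the outgroup's state, so for V, VI the derived state is 'absent', and for the remaining characters it is 'present'.
I (derived state 'present') is unique to Beta (autapomorphy; uninformative for grouping).
Only Alpha, Beta, Eta, and Theta show the derived state 'present' for II, supporting them as a clade.
III (derived state 'present') is shared by all ingroup taxa — unites the whole ingroup.
IV (derived state 'present') is unique to Beta (autapomorphy; uninformative for grouping).
V: derived state 'absent' in Alpha and Theta only — synapomorphy for {Alpha, Theta}.
VI (derived state 'absent') is shared by Alpha, Beta, and Theta — a synapomorphy uniting that clade.
Most parsimonious ingroup topology: ((((Alpha,Theta),Beta),Eta),Delta).
Changes per character on this tree: I: 1; II: 1; III: 1; IV: 1; V: 1; VI: 1.
Total = 6.

6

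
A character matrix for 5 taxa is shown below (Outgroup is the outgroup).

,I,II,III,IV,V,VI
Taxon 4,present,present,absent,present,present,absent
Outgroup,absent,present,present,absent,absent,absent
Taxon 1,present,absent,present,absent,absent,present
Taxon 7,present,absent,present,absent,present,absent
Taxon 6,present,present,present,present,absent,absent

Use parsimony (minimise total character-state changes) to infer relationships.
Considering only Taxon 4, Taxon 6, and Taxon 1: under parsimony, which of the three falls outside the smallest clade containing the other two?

Taxon 1

Character polarity is set by the outgroup: the derived state is whichever differs from the outgroup's state, so for II, III the derived state is 'absent', and for the remaining characters it is 'present'.
All ingroup taxa share the derived state 'present' for I; it defines the ingroup but does not resolve relationships within it.
Only Taxon 1 and Taxon 7 show the derived state 'absent' for II, supporting them as a clade.
III: derived state 'absent' in Taxon 4 only — an autapomorphy, so it tells us nothing about relationships among taxa.
IV (derived state 'present') is shared by Taxon 4 and Taxon 6 — a synapomorphy uniting that clade.
V (state 'present') occurs in Taxon 4 and Taxon 7 but conflicts with the nesting implied by the other characters — most parsimoniously interpreted as homoplasy.
VI: derived state 'present' in Taxon 1 only — an autapomorphy, so it tells us nothing about relationships among taxa.
Most parsimonious ingroup topology: ((Taxon 7,Taxon 1),(Taxon 4,Taxon 6)).
Taxon 6 and Taxon 4 share a more recent common ancestor with each other than either does with Taxon 1, so Taxon 1 is the least closely related of the three.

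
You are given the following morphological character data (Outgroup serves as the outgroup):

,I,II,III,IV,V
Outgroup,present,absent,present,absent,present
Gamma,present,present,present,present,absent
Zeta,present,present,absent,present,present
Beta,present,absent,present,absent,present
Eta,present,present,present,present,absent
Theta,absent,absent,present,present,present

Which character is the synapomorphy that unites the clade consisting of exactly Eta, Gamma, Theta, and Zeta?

Character polarity is set by the outgroup: the derived state is whichever differs from the outgroup's state, so for I, III, V the derived state is 'absent', and for the remaining characters it is 'present'.
I (derived state 'absent') is unique to Theta (autapomorphy; uninformative for grouping).
II (derived state 'present') is shared by Eta, Gamma, and Zeta — a synapomorphy uniting that clade.
III: derived state 'absent' in Zeta only — an autapomorphy, so it tells us nothing about relationships among taxa.
IV: derived state 'present' in Eta, Gamma, Theta, and Zeta only — synapomorphy for {Eta, Gamma, Theta, Zeta}.
Only Eta and Gamma show the derived state 'absent' for V, supporting them as a clade.
Most parsimonious ingroup topology: ((((Gamma,Eta),Zeta),Theta),Beta).
The clade {Eta, Gamma, Theta, Zeta} is supported by IV: its derived state 'present' occurs in exactly those taxa and in no other taxon (including the outgroup).

IV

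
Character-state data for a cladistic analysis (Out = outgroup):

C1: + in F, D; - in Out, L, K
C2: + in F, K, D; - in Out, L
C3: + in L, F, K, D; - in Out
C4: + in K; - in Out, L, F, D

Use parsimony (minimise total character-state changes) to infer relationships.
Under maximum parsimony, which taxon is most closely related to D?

F

The outgroup has state '-' for every character, so '+' is the derived state throughout.
Only D and F show the derived state '+' for C1, supporting them as a clade.
C2: derived state '+' in D, F, and K only — synapomorphy for {D, F, K}.
C3 (derived state '+') is shared by all ingroup taxa — unites the whole ingroup.
C4: derived state '+' in K only — an autapomorphy, so it tells us nothing about relationships among taxa.
Most parsimonious ingroup topology: (L,((F,D),K)).
D and F form a cherry on this tree, so they are sister taxa.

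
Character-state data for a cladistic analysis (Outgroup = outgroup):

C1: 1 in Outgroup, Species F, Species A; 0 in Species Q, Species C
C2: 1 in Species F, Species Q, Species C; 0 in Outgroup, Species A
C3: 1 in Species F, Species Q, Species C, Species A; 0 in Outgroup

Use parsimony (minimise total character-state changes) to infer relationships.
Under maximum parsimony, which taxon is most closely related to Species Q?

Character polarity is set by the outgroup: the derived state is whichever differs from the outgroup's state, so for C1 the derived state is '0', and for the remaining characters it is '1'.
C1 (derived state '0') is shared by Species C and Species Q — a synapomorphy uniting that clade.
C2 (derived state '1') is shared by Species C, Species F, and Species Q — a synapomorphy uniting that clade.
C3 (derived state '1') is shared by all ingroup taxa — unites the whole ingroup.
Most parsimonious ingroup topology: ((Species F,(Species Q,Species C)),Species A).
Species Q and Species C form a cherry on this tree, so they are sister taxa.

Species C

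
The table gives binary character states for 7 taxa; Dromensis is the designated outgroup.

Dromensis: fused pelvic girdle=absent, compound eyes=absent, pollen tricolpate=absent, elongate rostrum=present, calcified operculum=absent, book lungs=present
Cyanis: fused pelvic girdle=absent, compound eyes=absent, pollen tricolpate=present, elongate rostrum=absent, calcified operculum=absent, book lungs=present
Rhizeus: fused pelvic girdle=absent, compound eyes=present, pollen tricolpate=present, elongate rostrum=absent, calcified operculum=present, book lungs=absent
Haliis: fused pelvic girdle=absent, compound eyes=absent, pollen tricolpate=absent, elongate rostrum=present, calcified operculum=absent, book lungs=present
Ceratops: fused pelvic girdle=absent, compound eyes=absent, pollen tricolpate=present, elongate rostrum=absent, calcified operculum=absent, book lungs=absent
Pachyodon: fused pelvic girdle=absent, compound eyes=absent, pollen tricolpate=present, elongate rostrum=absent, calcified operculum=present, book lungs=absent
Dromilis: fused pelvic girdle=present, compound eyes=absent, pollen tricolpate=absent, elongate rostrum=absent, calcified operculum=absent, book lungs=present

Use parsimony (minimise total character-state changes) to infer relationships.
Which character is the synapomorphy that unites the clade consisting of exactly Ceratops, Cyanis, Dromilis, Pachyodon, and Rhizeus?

Character polarity is set by the outgroup: the derived state is whichever differs from the outgroup's state, so for elongate rostrum, book lungs the derived state is 'absent', and for the remaining characters it is 'present'.
fused pelvic girdle (derived state 'present') is unique to Dromilis (autapomorphy; uninformative for grouping).
compound eyes: derived state 'present' in Rhizeus only — an autapomorphy, so it tells us nothing about relationships among taxa.
Only Ceratops, Cyanis, Pachyodon, and Rhizeus show the derived state 'present' for pollen tricolpate, supporting them as a clade.
Only Ceratops, Cyanis, Dromilis, Pachyodon, and Rhizeus show the derived state 'absent' for elongate rostrum, supporting them as a clade.
calcified operculum (derived state 'present') is shared by Pachyodon and Rhizeus — a synapomorphy uniting that clade.
Only Ceratops, Pachyodon, and Rhizeus show the derived state 'absent' for book lungs, supporting them as a clade.
Most parsimonious ingroup topology: (((Cyanis,((Rhizeus,Pachyodon),Ceratops)),Dromilis),Haliis).
The clade {Ceratops, Cyanis, Dromilis, Pachyodon, Rhizeus} is supported by elongate rostrum: its derived state 'absent' occurs in exactly those taxa and in no other taxon (including the outgroup).

elongate rostrum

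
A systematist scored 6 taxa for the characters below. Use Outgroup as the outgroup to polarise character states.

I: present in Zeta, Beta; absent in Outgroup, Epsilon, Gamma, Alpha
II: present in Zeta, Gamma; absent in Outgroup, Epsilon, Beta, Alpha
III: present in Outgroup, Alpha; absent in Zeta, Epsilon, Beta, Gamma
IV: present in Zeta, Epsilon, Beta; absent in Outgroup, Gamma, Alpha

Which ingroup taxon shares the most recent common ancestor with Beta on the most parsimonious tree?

Zeta

Character polarity is set by the outgroup: the derived state is whichever differs from the outgroup's state, so for III the derived state is 'absent', and for the remaining characters it is 'present'.
I (derived state 'present') is shared by Beta and Zeta — a synapomorphy uniting that clade.
II (state 'present') occurs in Gamma and Zeta but conflicts with the nesting implied by the other characters — most parsimoniously interpreted as homoplasy.
III (derived state 'absent') is shared by Beta, Epsilon, Gamma, and Zeta — a synapomorphy uniting that clade.
Only Beta, Epsilon, and Zeta show the derived state 'present' for IV, supporting them as a clade.
Most parsimonious ingroup topology: ((((Zeta,Beta),Epsilon),Gamma),Alpha).
Beta and Zeta form a cherry on this tree, so they are sister taxa.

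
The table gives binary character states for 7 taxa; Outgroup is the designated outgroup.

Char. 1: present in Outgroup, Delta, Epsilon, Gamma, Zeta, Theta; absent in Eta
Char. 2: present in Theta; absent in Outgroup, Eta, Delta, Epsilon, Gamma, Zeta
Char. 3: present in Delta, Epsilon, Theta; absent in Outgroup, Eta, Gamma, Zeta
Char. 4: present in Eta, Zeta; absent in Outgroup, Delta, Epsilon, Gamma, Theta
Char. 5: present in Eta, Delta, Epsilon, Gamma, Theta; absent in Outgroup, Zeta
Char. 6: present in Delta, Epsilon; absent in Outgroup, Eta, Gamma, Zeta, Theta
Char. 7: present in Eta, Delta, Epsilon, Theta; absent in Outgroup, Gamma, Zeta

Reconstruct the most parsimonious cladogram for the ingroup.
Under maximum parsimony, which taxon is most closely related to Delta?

Epsilon

Character polarity is set by the outgroup: the derived state is whichever differs from the outgroup's state, so for Char. 1 the derived state is 'absent', and for the remaining characters it is 'present'.
Char. 1: derived state 'absent' in Eta only — an autapomorphy, so it tells us nothing about relationships among taxa.
Char. 2: derived state 'present' in Theta only — an autapomorphy, so it tells us nothing about relationships among taxa.
Char. 3: derived state 'present' in Delta, Epsilon, and Theta only — synapomorphy for {Delta, Epsilon, Theta}.
Char. 4 groups Eta and Zeta, which is incompatible with the clades supported by the remaining characters; treating it as convergent (homoplasy) costs fewer steps than any alternative tree.
Only Delta, Epsilon, Eta, Gamma, and Theta show the derived state 'present' for Char. 5, supporting them as a clade.
Char. 6 (derived state 'present') is shared by Delta and Epsilon — a synapomorphy uniting that clade.
Only Delta, Epsilon, Eta, and Theta show the derived state 'present' for Char. 7, supporting them as a clade.
Most parsimonious ingroup topology: (((Eta,((Delta,Epsilon),Theta)),Gamma),Zeta).
Delta and Epsilon form a cherry on this tree, so they are sister taxa.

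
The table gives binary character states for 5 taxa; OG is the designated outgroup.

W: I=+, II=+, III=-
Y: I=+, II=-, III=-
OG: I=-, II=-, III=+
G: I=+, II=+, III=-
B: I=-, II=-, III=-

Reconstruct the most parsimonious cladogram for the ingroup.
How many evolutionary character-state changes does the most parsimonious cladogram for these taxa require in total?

Character polarity is set by the outgroup: the derived state is whichever differs from the outgroup's state, so for III the derived state is '-', and for the remaining characters it is '+'.
I (derived state '+') is shared by G, W, and Y — a synapomorphy uniting that clade.
Only G and W show the derived state '+' for II, supporting them as a clade.
All ingroup taxa share the derived state '-' for III; it defines the ingroup but does not resolve relationships within it.
Most parsimonious ingroup topology: ((Y,(G,W)),B).
Changes per character on this tree: I: 1; II: 1; III: 1.
Total = 3.

3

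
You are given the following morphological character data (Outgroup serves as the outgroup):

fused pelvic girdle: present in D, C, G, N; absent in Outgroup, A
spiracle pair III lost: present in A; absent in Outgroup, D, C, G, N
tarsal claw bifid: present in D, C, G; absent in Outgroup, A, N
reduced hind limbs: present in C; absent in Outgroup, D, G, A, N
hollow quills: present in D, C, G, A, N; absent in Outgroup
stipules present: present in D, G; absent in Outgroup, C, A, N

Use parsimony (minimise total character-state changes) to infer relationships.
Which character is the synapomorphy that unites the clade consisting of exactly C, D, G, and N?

fused pelvic girdle

The outgroup has state 'absent' for every character, so 'present' is the derived state throughout.
Only C, D, G, and N show the derived state 'present' for fused pelvic girdle, supporting them as a clade.
spiracle pair III lost: derived state 'present' in A only — an autapomorphy, so it tells us nothing about relationships among taxa.
Only C, D, and G show the derived state 'present' for tarsal claw bifid, supporting them as a clade.
reduced hind limbs: derived state 'present' in C only — an autapomorphy, so it tells us nothing about relationships among taxa.
All ingroup taxa share the derived state 'present' for hollow quills; it defines the ingroup but does not resolve relationships within it.
stipules present (derived state 'present') is shared by D and G — a synapomorphy uniting that clade.
Most parsimonious ingroup topology: ((((D,G),C),N),A).
The clade {C, D, G, N} is supported by fused pelvic girdle: its derived state 'present' occurs in exactly those taxa and in no other taxon (including the outgroup).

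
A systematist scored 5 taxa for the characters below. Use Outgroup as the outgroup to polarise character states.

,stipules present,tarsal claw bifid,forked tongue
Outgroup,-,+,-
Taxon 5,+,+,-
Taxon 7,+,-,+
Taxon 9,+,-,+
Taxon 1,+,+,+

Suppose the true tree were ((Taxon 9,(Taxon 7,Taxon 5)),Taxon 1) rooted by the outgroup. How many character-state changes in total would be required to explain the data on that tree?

Map each character onto ((Taxon 9,(Taxon 7,Taxon 5)),Taxon 1) (rooted by Outgroup) and count the minimum state changes it requires (Fitch parsimony):
stipules present: 1; tarsal claw bifid: 2; forked tongue: 2.
Total tree length = 5.

5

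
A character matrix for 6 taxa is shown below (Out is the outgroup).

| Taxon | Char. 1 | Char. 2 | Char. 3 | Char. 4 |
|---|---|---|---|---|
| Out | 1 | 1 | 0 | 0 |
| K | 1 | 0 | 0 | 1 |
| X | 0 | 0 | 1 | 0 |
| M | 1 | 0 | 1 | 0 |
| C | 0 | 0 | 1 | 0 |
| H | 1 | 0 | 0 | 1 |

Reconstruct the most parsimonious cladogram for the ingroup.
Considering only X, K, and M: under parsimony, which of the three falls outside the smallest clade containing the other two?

K

Character polarity is set by the outgroup: the derived state is whichever differs from the outgroup's state, so for Char. 1, Char. 2 the derived state is '0', and for the remaining characters it is '1'.
Only C and X show the derived state '0' for Char. 1, supporting them as a clade.
All ingroup taxa share the derived state '0' for Char. 2; it defines the ingroup but does not resolve relationships within it.
Char. 3: derived state '1' in C, M, and X only — synapomorphy for {C, M, X}.
Only H and K show the derived state '1' for Char. 4, supporting them as a clade.
Most parsimonious ingroup topology: ((K,H),((X,C),M)).
X and M share a more recent common ancestor with each other than either does with K, so K is the least closely related of the three.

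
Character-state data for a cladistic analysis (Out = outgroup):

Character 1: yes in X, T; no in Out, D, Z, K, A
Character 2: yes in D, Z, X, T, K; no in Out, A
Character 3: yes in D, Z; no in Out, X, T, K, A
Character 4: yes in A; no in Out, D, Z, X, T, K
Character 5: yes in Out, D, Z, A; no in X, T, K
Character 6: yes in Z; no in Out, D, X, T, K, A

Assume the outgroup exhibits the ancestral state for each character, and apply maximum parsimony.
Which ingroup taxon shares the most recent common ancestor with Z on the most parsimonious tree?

Character polarity is set by the outgroup: the derived state is whichever differs from the outgroup's state, so for Character 5 the derived state is 'no', and for the remaining characters it is 'yes'.
Character 1: derived state 'yes' in T and X only — synapomorphy for {T, X}.
Only D, K, T, X, and Z show the derived state 'yes' for Character 2, supporting them as a clade.
Character 3: derived state 'yes' in D and Z only — synapomorphy for {D, Z}.
Character 4 (derived state 'yes') is unique to A (autapomorphy; uninformative for grouping).
Character 5 (derived state 'no') is shared by K, T, and X — a synapomorphy uniting that clade.
Character 6: derived state 'yes' in Z only — an autapomorphy, so it tells us nothing about relationships among taxa.
Most parsimonious ingroup topology: (((D,Z),((X,T),K)),A).
Z and D form a cherry on this tree, so they are sister taxa.

D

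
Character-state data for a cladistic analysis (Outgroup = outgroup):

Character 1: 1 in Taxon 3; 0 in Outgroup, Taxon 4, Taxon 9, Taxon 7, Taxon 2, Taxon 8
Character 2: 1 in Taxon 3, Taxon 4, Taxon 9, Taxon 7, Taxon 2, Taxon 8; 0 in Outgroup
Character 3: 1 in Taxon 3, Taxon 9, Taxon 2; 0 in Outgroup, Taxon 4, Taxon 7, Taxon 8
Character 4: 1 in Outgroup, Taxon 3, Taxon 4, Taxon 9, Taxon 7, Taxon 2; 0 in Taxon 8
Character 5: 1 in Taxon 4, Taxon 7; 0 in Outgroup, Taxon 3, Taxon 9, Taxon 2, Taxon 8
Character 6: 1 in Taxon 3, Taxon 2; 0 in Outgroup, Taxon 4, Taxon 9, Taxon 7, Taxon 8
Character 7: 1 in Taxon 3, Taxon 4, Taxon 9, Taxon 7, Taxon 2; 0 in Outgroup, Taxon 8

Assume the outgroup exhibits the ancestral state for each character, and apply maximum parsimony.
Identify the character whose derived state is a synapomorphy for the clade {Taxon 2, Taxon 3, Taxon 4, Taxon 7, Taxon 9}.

Character 7

Character polarity is set by the outgroup: the derived state is whichever differs from the outgroup's state, so for Character 4 the derived state is '0', and for the remaining characters it is '1'.
Character 1 (derived state '1') is unique to Taxon 3 (autapomorphy; uninformative for grouping).
All ingroup taxa share the derived state '1' for Character 2; it defines the ingroup but does not resolve relationships within it.
Character 3 (derived state '1') is shared by Taxon 2, Taxon 3, and Taxon 9 — a synapomorphy uniting that clade.
Character 4: derived state '0' in Taxon 8 only — an autapomorphy, so it tells us nothing about relationships among taxa.
Only Taxon 4 and Taxon 7 show the derived state '1' for Character 5, supporting them as a clade.
Character 6 (derived state '1') is shared by Taxon 2 and Taxon 3 — a synapomorphy uniting that clade.
Character 7: derived state '1' in Taxon 2, Taxon 3, Taxon 4, Taxon 7, and Taxon 9 only — synapomorphy for {Taxon 2, Taxon 3, Taxon 4, Taxon 7, Taxon 9}.
Most parsimonious ingroup topology: ((((Taxon 3,Taxon 2),Taxon 9),(Taxon 4,Taxon 7)),Taxon 8).
The clade {Taxon 2, Taxon 3, Taxon 4, Taxon 7, Taxon 9} is supported by Character 7: its derived state '1' occurs in exactly those taxa and in no other taxon (including the outgroup).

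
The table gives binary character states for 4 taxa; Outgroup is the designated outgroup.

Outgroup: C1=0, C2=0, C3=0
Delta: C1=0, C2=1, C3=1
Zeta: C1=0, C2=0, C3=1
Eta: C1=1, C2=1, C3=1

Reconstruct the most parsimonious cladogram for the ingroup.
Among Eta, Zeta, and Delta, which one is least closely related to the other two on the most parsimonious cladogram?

The outgroup has state '0' for every character, so '1' is the derived state throughout.
C1: derived state '1' in Eta only — an autapomorphy, so it tells us nothing about relationships among taxa.
Only Delta and Eta show the derived state '1' for C2, supporting them as a clade.
C3 (derived state '1') is shared by all ingroup taxa — unites the whole ingroup.
Most parsimonious ingroup topology: ((Delta,Eta),Zeta).
Eta and Delta share a more recent common ancestor with each other than either does with Zeta, so Zeta is the least closely related of the three.

Zeta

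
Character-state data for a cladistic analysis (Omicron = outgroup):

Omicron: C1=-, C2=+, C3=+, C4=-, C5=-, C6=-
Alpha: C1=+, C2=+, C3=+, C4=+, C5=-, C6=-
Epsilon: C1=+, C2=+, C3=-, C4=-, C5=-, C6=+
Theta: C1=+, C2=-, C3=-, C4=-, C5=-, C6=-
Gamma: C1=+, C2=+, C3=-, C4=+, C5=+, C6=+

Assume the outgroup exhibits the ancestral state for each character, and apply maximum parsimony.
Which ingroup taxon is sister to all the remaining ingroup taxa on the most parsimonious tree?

Character polarity is set by the outgroup: the derived state is whichever differs from the outgroup's state, so for C2, C3 the derived state is '-', and for the remaining characters it is '+'.
All ingroup taxa share the derived state '+' for C1; it defines the ingroup but does not resolve relationships within it.
C2: derived state '-' in Theta only — an autapomorphy, so it tells us nothing about relationships among taxa.
C3: derived state '-' in Epsilon, Gamma, and Theta only — synapomorphy for {Epsilon, Gamma, Theta}.
C4 (state '+') occurs in Alpha and Gamma but conflicts with the nesting implied by the other characters — most parsimoniously interpreted as homoplasy.
C5 (derived state '+') is unique to Gamma (autapomorphy; uninformative for grouping).
Only Epsilon and Gamma show the derived state '+' for C6, supporting them as a clade.
Most parsimonious ingroup topology: (Alpha,((Epsilon,Gamma),Theta)).
Alpha is sister to the clade containing all other ingroup taxa, so it is the earliest-diverging (most basal) ingroup lineage.

Alpha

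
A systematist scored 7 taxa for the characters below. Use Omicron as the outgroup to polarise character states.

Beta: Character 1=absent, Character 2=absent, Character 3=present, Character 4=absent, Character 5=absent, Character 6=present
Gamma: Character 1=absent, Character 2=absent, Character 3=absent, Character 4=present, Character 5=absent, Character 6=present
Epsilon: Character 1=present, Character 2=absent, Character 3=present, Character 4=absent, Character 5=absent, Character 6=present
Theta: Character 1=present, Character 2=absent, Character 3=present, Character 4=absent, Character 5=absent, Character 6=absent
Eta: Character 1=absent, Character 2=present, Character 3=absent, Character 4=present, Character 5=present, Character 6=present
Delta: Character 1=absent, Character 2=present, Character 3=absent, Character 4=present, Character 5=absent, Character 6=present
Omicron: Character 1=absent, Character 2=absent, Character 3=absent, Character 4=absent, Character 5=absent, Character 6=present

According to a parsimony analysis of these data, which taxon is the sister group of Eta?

Character polarity is set by the outgroup: the derived state is whichever differs from the outgroup's state, so for Character 6 the derived state is 'absent', and for the remaining characters it is 'present'.
Only Epsilon and Theta show the derived state 'present' for Character 1, supporting them as a clade.
Character 2: derived state 'present' in Delta and Eta only — synapomorphy for {Delta, Eta}.
Character 3 (derived state 'present') is shared by Beta, Epsilon, and Theta — a synapomorphy uniting that clade.
Only Delta, Eta, and Gamma show the derived state 'present' for Character 4, supporting them as a clade.
Character 5 (derived state 'present') is unique to Eta (autapomorphy; uninformative for grouping).
Character 6: derived state 'absent' in Theta only — an autapomorphy, so it tells us nothing about relationships among taxa.
Most parsimonious ingroup topology: (((Delta,Eta),Gamma),((Theta,Epsilon),Beta)).
Eta and Delta form a cherry on this tree, so they are sister taxa.

Delta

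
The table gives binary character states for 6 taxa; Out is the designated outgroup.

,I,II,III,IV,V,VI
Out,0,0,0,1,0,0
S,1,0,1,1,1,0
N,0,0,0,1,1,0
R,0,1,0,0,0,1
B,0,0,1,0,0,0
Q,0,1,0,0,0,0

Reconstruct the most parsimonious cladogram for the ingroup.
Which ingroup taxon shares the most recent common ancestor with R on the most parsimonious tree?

Character polarity is set by the outgroup: the derived state is whichever differs from the outgroup's state, so for IV the derived state is '0', and for the remaining characters it is '1'.
I (derived state '1') is unique to S (autapomorphy; uninformative for grouping).
II: derived state '1' in Q and R only — synapomorphy for {Q, R}.
III (state '1') occurs in B and S but conflicts with the nesting implied by the other characters — most parsimoniously interpreted as homoplasy.
IV: derived state '0' in B, Q, and R only — synapomorphy for {B, Q, R}.
Only N and S show the derived state '1' for V, supporting them as a clade.
VI: derived state '1' in R only — an autapomorphy, so it tells us nothing about relationships among taxa.
Most parsimonious ingroup topology: ((S,N),((R,Q),B)).
R and Q form a cherry on this tree, so they are sister taxa.

Q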